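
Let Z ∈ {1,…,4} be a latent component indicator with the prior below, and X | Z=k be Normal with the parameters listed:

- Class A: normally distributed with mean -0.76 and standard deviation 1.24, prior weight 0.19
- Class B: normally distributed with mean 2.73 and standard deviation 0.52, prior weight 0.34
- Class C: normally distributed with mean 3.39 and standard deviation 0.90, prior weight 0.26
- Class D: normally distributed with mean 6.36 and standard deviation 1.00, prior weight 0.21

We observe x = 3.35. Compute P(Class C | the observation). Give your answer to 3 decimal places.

0.471

By Bayes' theorem, P(k | x) = P(Z=k) f_k(x) / Σ_j P(Z=j) f_j(x).
Evaluate each component's likelihood at the observed value:
  L_A = 0.00132405
  L_B = 0.376887
  L_C = 0.442832
  L_D = 0.00430065
Prior × likelihood for each component:
  P(Z=A)·L_A = 0.19 × 0.00132405 = 0.00025157
  P(Z=B)·L_B = 0.34 × 0.376887 = 0.128141
  P(Z=C)·L_C = 0.26 × 0.442832 = 0.115136
  P(Z=D)·L_D = 0.21 × 0.00430065 = 0.000903137
Sum: 0.00025157 + 0.128141 + 0.115136 + 0.000903137 = 0.244432
P(Class C | the observation) = 0.115136 / 0.244432 ≈ 0.471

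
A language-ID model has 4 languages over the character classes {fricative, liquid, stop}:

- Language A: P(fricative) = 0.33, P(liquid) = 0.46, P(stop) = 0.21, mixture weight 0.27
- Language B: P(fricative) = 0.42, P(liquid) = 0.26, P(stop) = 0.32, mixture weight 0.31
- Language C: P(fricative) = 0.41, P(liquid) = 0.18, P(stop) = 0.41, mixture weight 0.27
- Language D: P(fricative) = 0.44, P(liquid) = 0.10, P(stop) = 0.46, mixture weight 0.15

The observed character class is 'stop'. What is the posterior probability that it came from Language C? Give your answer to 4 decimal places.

P(component k | x) = π_k·f_k(x) / marginal(x), where marginal(x) = Σ_j π_j·f_j(x).
Evaluate each component's likelihood at the observed value:
  p_A = 0.21
  p_B = 0.32
  p_C = 0.41
  p_D = 0.46
Prior × likelihood for each component:
  π_A·p_A = 0.27 × 0.21 = 0.0567
  π_B·p_B = 0.31 × 0.32 = 0.0992
  π_C·p_C = 0.27 × 0.41 = 0.1107
  π_D·p_D = 0.15 × 0.46 = 0.069
Denominator: 0.0567 + 0.0992 + 0.1107 + 0.069 = 0.3356
P(Language C | data) = 0.1107 / 0.3356 ≈ 0.3299

0.3299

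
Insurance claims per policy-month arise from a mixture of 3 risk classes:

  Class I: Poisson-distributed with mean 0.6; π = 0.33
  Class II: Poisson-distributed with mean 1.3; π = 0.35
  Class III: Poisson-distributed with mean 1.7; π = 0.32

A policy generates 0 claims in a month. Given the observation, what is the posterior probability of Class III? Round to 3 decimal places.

By Bayes' theorem, P(k | x) = P(Z=k) f_k(x) / Σ_j P(Z=j) f_j(x).
Poisson probabilities:
  p_I = e^(−0.6)·0.6^0/0! = 0.548812
  p_II = e^(−1.3)·1.3^0/0! = 0.272532
  p_III = e^(−1.7)·1.7^0/0! = 0.182684
Multiply by the mixture weights:
  P(Z=I)·p_I = 0.33 × 0.548812 = 0.181108
  P(Z=II)·p_II = 0.35 × 0.272532 = 0.0953861
  P(Z=III)·p_III = 0.32 × 0.182684 = 0.0584587
Evidence: 0.181108 + 0.0953861 + 0.0584587 = 0.334953
P(Class III | the observation) = 0.0584587 / 0.334953 ≈ 0.175

0.175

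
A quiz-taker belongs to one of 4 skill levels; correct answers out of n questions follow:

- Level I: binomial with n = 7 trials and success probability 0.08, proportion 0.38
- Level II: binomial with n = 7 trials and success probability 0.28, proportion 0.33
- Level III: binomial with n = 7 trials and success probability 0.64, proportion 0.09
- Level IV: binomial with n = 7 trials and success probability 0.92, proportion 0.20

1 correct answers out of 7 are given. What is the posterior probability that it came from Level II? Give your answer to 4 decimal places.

0.4095

By Bayes' theorem, P(k | x) = π_k f_k(x) / Σ_j π_j f_j(x).
Evaluate each component's likelihood at the observed value:
  f_I = C(7,1)·0.08^1·0.92^6 = 7·0.08·0.606355 = 0.339559
  f_II = C(7,1)·0.28^1·0.72^6 = 7·0.28·0.139314 = 0.273056
  f_III = C(7,1)·0.64^1·0.36^6 = 7·0.64·0.00217678 = 0.00975198
  f_IV = C(7,1)·0.92^1·0.08^6 = 7·0.92·2.62144e-07 = 1.68821e-06
Unnormalised posteriors:
  π_I·f_I = 0.38 × 0.339559 = 0.129032
  π_II·f_II = 0.33 × 0.273056 = 0.0901083
  π_III·f_III = 0.09 × 0.00975198 = 0.000877679
  π_IV·f_IV = 0.20 × 1.68821e-06 = 3.37641e-07
Normaliser: 0.129032 + 0.0901083 + 0.000877679 + 3.37641e-07 = 0.220019
So the posterior for Level II is 0.0901083 / 0.220019 ≈ 0.4095.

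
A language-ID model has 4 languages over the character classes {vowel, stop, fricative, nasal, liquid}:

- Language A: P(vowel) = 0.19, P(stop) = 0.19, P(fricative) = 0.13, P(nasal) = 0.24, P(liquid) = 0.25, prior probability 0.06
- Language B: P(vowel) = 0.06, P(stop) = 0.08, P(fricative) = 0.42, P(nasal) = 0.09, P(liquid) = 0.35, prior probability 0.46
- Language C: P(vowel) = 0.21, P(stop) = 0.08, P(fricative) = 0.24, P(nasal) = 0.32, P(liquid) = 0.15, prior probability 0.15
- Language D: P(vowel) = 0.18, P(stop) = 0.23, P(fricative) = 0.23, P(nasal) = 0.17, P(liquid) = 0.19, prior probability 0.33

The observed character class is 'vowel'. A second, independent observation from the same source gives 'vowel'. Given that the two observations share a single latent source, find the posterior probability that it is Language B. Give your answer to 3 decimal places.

P(component k | x) = π_k·f_k(x) / marginal(x), where marginal(x) = Σ_j π_j·f_j(x).
Since both observations come from the same component, the likelihood for component k is f_k(x₁)·f_k(x₂).
  f_A = [P(vowel | comp) = 0.19] × [0.19] = 0.0361
  f_B = [P(vowel | comp) = 0.06] × [0.06] = 0.0036
  f_C = [P(vowel | comp) = 0.21] × [0.21] = 0.0441
  f_D = [P(vowel | comp) = 0.18] × [0.18] = 0.0324
Unnormalised posteriors:
  π_A·f_A = 0.06 × 0.0361 = 0.002166
  π_B·f_B = 0.46 × 0.0036 = 0.001656
  π_C·f_C = 0.15 × 0.0441 = 0.006615
  π_D·f_D = 0.33 × 0.0324 = 0.010692
Normaliser: 0.002166 + 0.001656 + 0.006615 + 0.010692 = 0.021129
P(Language B | data) ≈ 0.078

0.078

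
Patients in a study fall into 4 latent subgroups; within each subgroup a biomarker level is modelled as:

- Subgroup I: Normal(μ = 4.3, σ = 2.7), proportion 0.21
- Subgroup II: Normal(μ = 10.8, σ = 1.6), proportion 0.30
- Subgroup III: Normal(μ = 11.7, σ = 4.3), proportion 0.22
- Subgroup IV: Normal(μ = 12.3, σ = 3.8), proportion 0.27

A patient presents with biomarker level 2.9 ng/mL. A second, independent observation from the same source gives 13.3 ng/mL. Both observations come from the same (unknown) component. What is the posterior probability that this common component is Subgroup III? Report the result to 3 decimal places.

Apply Bayes' rule: the posterior for each component is proportional to its prior times its likelihood at x.
Since both observations come from the same component, the likelihood for component k is f_k(x₁)·f_k(x₂).
  f_I = [0.129171] × [0.000571214] = 7.37841e-05
  f_II = [1.26759e-06] × [0.0735606] = 9.32445e-08
  f_III = [0.0114283] × [0.0865719] = 0.000989374
  f_IV = [0.00492468] × [0.101412] = 0.000499421
Unnormalised posteriors:
  P(Z=I)·f_I = 0.21 × 7.37841e-05 = 1.54947e-05
  P(Z=II)·f_II = 0.30 × 9.32445e-08 = 2.79734e-08
  P(Z=III)·f_III = 0.22 × 0.000989374 = 0.000217662
  P(Z=IV)·f_IV = 0.27 × 0.000499421 = 0.000134844
Sum: 1.54947e-05 + 2.79734e-08 + 0.000217662 + 0.000134844 = 0.000368028
So the posterior for Subgroup III is 0.000217662 / 0.000368028 ≈ 0.591.

0.591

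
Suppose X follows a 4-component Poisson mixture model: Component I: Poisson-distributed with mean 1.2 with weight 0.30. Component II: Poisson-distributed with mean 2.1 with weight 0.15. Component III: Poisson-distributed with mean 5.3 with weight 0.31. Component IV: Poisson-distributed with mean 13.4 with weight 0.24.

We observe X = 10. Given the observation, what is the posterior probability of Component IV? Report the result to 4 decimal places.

0.7147

Apply Bayes' rule: the posterior for each component is proportional to its prior times its likelihood at x.
Evaluate each component's likelihood at the observed value:
  L_I = 5.13921e-07
  L_II = 5.62874e-05
  L_III = 0.0240566
  L_IV = 0.0779361
Prior × likelihood for each component:
  π_I·L_I = 0.30 × 5.13921e-07 = 1.54176e-07
  π_II·L_II = 0.15 × 5.62874e-05 = 8.44312e-06
  π_III·L_III = 0.31 × 0.0240566 = 0.00745756
  π_IV·L_IV = 0.24 × 0.0779361 = 0.0187047
Evidence: 1.54176e-07 + 8.44312e-06 + 0.00745756 + 0.0187047 = 0.0261708
P(Component IV | the observation) ≈ 0.7147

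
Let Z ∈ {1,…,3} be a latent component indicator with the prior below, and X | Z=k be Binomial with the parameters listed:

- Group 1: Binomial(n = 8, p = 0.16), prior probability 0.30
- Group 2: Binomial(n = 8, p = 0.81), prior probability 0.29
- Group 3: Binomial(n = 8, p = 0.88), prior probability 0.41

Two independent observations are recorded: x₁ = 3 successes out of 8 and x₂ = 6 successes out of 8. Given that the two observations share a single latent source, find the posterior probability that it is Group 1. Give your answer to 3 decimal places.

0.014

The responsibility of component k is P(Z=k) f_k(x) divided by Σ_j P(Z=j) f_j(x).
Since both observations come from the same component, the likelihood for component k is f_k(x₁)·f_k(x₂).
  f_1 = [0.0959278] × [0.000331464] = 3.17966e-05
  f_2 = [0.00736904] × [0.28548] = 0.00210371
  f_3 = [0.000949603] × [0.187248] = 0.000177811
Weight by the priors:
  P(Z=1)·f_1 = 0.30 × 3.17966e-05 = 9.53898e-06
  P(Z=2)·f_2 = 0.29 × 0.00210371 = 0.000610077
  P(Z=3)·f_3 = 0.41 × 0.000177811 = 7.29025e-05
Normaliser: 9.53898e-06 + 0.000610077 + 7.29025e-05 = 0.000692518
So the posterior for Group 1 is 9.53898e-06 / 0.000692518 ≈ 0.014.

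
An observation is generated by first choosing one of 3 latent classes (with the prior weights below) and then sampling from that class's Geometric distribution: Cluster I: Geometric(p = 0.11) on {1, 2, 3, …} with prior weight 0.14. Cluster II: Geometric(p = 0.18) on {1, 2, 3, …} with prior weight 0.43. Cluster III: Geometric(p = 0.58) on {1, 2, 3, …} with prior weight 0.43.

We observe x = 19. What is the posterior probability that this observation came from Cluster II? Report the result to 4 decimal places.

0.5350

P(component k | x) = π_k·f_k(x) / marginal(x), where marginal(x) = Σ_j π_j·f_j(x).
Evaluate each component's likelihood at the observed value:
  f_I = 0.11·(1−0.11)^18 = 0.11·0.12275 = 0.0135025
  f_II = 0.18·(1−0.18)^18 = 0.18·0.0280963 = 0.00505734
  f_III = 0.58·(1−0.58)^18 = 0.58·1.65382e-07 = 9.59213e-08
Weight by the priors:
  π_I·f_I = 0.14 × 0.0135025 = 0.00189034
  π_II·f_II = 0.43 × 0.00505734 = 0.00217465
  π_III·f_III = 0.43 × 9.59213e-08 = 4.12462e-08
Normaliser: 0.00189034 + 0.00217465 + 4.12462e-08 = 0.00406504
Responsibility of Cluster II: 0.00217465 / 0.00406504 ≈ 0.5350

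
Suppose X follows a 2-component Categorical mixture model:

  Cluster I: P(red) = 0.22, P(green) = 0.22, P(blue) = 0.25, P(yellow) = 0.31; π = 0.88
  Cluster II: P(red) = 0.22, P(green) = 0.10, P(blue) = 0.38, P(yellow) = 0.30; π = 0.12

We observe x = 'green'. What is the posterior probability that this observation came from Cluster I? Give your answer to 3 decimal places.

Posterior ∝ prior × likelihood, so P(k | x) ∝ π_k f_k(x); normalise over all components.
Evaluate each component's likelihood at the observed value:
  p_I = 0.22
  p_II = 0.1
Prior × likelihood for each component:
  π_I·p_I = 0.88 × 0.22 = 0.1936
  π_II·p_II = 0.12 × 0.1 = 0.012
Sum: 0.1936 + 0.012 = 0.2056
So the posterior for Cluster I is 0.1936 / 0.2056 ≈ 0.942.

0.942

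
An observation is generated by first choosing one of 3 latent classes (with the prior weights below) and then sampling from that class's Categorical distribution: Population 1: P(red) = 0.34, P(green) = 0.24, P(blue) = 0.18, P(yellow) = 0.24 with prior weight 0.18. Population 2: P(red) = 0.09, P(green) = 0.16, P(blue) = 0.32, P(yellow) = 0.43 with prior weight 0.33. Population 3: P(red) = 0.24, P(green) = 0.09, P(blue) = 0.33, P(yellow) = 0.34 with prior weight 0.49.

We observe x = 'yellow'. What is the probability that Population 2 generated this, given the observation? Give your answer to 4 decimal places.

0.4035

P(component k | x) = π_k·f_k(x) / marginal(x), where marginal(x) = Σ_j π_j·f_j(x).
Categorical probabilities:
  f_1 = P(yellow | comp) = 0.24
  f_2 = P(yellow | comp) = 0.43
  f_3 = P(yellow | comp) = 0.34
Unnormalised posteriors:
  π_1·f_1 = 0.18 × 0.24 = 0.0432
  π_2·f_2 = 0.33 × 0.43 = 0.1419
  π_3·f_3 = 0.49 × 0.34 = 0.1666
Evidence: 0.0432 + 0.1419 + 0.1666 = 0.3517
Responsibility of Population 2: 0.1419 / 0.3517 ≈ 0.4035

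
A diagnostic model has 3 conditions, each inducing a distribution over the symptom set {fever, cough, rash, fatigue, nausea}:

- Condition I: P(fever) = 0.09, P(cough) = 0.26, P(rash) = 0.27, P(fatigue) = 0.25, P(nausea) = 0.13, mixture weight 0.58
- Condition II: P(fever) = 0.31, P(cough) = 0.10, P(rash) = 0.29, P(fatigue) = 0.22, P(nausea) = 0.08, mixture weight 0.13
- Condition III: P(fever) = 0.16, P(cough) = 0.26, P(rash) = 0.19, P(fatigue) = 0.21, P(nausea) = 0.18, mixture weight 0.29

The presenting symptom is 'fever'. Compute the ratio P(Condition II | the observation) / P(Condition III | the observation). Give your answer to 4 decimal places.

0.8685

Posterior odds = (P(Z=i) f_i(x)) / (P(Z=j) f_j(x)); the normalising sum cancels.
Evaluate each component's likelihood at the observed value:
  L_I = 0.09
  L_II = 0.31
  L_III = 0.16
Posterior odds = (P(Z=II)·L_II) / (P(Z=III)·L_III) = (0.13·0.31) / (0.29·0.16) = 0.0403 / 0.0464 ≈ 0.8685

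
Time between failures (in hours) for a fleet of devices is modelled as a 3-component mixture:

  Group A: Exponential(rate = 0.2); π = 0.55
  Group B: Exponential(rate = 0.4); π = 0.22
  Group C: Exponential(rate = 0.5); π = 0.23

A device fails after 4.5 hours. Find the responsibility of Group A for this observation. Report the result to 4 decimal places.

Posterior ∝ prior × likelihood, so P(k | x) ∝ π_k f_k(x); normalise over all components.
Exponential densities:
  f_A = 0.0813139
  f_B = 0.0661196
  f_C = 0.0526996
Multiply by the mixture weights:
  π_A·f_A = 0.55 × 0.0813139 = 0.0447227
  π_B·f_B = 0.22 × 0.0661196 = 0.0145463
  π_C·f_C = 0.23 × 0.0526996 = 0.0121209
Normaliser: 0.0447227 + 0.0145463 + 0.0121209 = 0.0713899
So the posterior for Group A is 0.0447227 / 0.0713899 ≈ 0.6265.

0.6265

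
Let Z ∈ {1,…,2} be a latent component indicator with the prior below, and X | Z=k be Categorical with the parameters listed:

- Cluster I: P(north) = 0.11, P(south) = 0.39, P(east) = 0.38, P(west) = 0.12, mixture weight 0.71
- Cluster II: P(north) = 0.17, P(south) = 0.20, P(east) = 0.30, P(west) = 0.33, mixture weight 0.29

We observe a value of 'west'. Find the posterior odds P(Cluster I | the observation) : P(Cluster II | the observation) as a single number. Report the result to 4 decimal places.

Since P(k|x) ∝ π_k f_k(x), the posterior odds are π_i f_i(x) / (π_j f_j(x)).
Categorical probabilities:
  L_I = 0.12
  L_II = 0.33
0.0852 / 0.0957 ≈ 0.8903

0.8903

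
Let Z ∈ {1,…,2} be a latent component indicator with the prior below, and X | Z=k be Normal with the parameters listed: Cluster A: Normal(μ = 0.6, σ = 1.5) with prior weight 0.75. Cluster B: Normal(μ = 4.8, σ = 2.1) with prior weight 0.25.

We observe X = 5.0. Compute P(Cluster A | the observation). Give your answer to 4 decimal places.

Apply Bayes' rule: the posterior for each component is proportional to its prior times its likelihood at x.
Evaluate each component's likelihood at the observed value:
  f_A = (1/(1.5·√(2π)))·exp(−(5.0−0.6)²/(2·1.5²)) = 0.265962·exp(-4.30222) = 0.0036007
  f_B = (1/(2.1·√(2π)))·exp(−(5.0−4.8)²/(2·2.1²)) = 0.189973·exp(-0.00454) = 0.189113
Prior × likelihood for each component:
  π_A·f_A = 0.75 × 0.0036007 = 0.00270053
  π_B·f_B = 0.25 × 0.189113 = 0.0472782
Denominator: 0.00270053 + 0.0472782 = 0.0499788
P(Cluster A | data) ≈ 0.0540

0.0540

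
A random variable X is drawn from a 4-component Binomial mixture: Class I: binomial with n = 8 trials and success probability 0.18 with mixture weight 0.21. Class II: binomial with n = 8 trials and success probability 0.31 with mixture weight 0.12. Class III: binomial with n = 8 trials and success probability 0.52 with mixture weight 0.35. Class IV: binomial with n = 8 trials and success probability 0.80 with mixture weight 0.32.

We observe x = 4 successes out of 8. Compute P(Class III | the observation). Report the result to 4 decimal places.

Apply Bayes' rule: the posterior for each component is proportional to its prior times its likelihood at x.
Component likelihoods at x = 4 successes out of 8:
  f_I = C(8,4)·0.18^4·0.82^4 = 70·0.00104976·0.452122 = 0.0332234
  f_II = C(8,4)·0.31^4·0.69^4 = 70·0.00923521·0.226671 = 0.146535
  f_III = C(8,4)·0.52^4·0.48^4 = 70·0.0731162·0.0530842 = 0.271692
  f_IV = C(8,4)·0.80^4·0.20^4 = 70·0.4096·0.0016 = 0.0458752
Multiply by the mixture weights:
  π_I·f_I = 0.21 × 0.0332234 = 0.0069769
  π_II·f_II = 0.12 × 0.146535 = 0.0175842
  π_III·f_III = 0.35 × 0.271692 = 0.0950921
  π_IV·f_IV = 0.32 × 0.0458752 = 0.0146801
Sum: 0.0069769 + 0.0175842 + 0.0950921 + 0.0146801 = 0.134333
Responsibility of Class III: 0.0950921 / 0.134333 ≈ 0.7079

0.7079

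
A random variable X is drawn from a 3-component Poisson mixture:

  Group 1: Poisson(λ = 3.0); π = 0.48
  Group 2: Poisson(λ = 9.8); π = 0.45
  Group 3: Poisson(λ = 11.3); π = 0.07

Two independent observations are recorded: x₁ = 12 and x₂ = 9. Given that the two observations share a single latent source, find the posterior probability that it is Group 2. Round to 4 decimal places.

0.8664

By Bayes' theorem, P(k | x) = π_k f_k(x) / Σ_j π_j f_j(x).
Since both observations come from the same component, the likelihood for component k is f_k(x₁)·f_k(x₂).
  f_1 = [5.52376e-05] × [0.0027005] = 1.49169e-07
  f_2 = [0.0908427] × [0.127405] = 0.0115738
  f_3 = [0.111964] × [0.102427] = 0.0114681
Prior × likelihood for each component:
  π_1·f_1 = 0.48 × 1.49169e-07 = 7.16013e-08
  π_2·f_2 = 0.45 × 0.0115738 = 0.00520821
  π_3·f_3 = 0.07 × 0.0114681 = 0.000802768
Marginal: 7.16013e-08 + 0.00520821 + 0.000802768 = 0.00601105
P(Group 2 | data) = 0.00520821 / 0.00601105 ≈ 0.8664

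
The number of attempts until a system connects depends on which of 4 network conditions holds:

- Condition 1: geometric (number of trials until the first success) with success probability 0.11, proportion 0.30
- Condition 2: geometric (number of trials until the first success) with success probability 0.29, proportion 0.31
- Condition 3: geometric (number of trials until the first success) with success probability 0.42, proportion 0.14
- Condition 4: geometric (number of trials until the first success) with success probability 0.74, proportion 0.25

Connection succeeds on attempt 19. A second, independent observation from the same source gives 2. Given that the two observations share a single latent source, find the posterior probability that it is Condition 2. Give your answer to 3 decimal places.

P(component k | x) = π_k·f_k(x) / marginal(x), where marginal(x) = Σ_j π_j·f_j(x).
Since both observations come from the same component, the likelihood for component k is f_k(x₁)·f_k(x₂).
  L_1 = [0.11·(1−0.11)^18 = 0.11·0.12275 = 0.0135025] × [0.0979] = 0.00132189
  L_2 = [0.29·(1−0.29)^18 = 0.29·0.00210209 = 0.000609605] × [0.2059] = 0.000125518
  L_3 = [0.42·(1−0.42)^18 = 0.42·5.51701e-05 = 2.31714e-05] × [0.2436] = 5.64456e-06
  L_4 = [0.74·(1−0.74)^18 = 0.74·2.94795e-11 = 2.18148e-11] × [0.1924] = 4.19717e-12
Prior × likelihood for each component:
  π_1·L_1 = 0.30 × 0.00132189 = 0.000396567
  π_2·L_2 = 0.31 × 0.000125518 = 3.89105e-05
  π_3·L_3 = 0.14 × 5.64456e-06 = 7.90239e-07
  π_4·L_4 = 0.25 × 4.19717e-12 = 1.04929e-12
Evidence: 0.000396567 + 3.89105e-05 + 7.90239e-07 + 1.04929e-12 = 0.000436268
So the posterior for Condition 2 is 3.89105e-05 / 0.000436268 ≈ 0.089.

0.089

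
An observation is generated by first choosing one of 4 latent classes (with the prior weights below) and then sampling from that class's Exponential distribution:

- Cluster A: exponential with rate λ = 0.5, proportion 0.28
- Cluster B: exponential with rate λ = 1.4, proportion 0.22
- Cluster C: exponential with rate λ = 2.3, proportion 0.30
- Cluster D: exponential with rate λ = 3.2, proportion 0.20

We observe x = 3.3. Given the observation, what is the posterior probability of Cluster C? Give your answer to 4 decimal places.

Apply Bayes' rule: the posterior for each component is proportional to its prior times its likelihood at x.
Exponential densities:
  L_A = 0.5·e^(−0.5·3.3) = 0.5·e^(−1.6500) = 0.096025
  L_B = 1.4·e^(−1.4·3.3) = 1.4·e^(−4.6200) = 0.0137939
  L_C = 2.3·e^(−2.3·3.3) = 2.3·e^(−7.5900) = 0.00116261
  L_D = 3.2·e^(−3.2·3.3) = 3.2·e^(−10.5600) = 8.29851e-05
Weight by the priors:
  π_A·L_A = 0.28 × 0.096025 = 0.026887
  π_B·L_B = 0.22 × 0.0137939 = 0.00303466
  π_C·L_C = 0.30 × 0.00116261 = 0.000348782
  π_D·L_D = 0.20 × 8.29851e-05 = 1.6597e-05
Normaliser: 0.026887 + 0.00303466 + 0.000348782 + 1.6597e-05 = 0.030287
So the posterior for Cluster C is 0.000348782 / 0.030287 ≈ 0.0115.

0.0115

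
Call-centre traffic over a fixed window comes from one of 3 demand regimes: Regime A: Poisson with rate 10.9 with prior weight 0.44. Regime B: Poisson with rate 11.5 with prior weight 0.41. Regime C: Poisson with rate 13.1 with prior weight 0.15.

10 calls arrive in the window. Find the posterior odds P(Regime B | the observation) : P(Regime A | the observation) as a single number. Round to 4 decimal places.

Since P(k|x) ∝ π_k f_k(x), the posterior odds are π_i f_i(x) / (π_j f_j(x)).
Component likelihoods at x = 10 calls:
  p_A = e^(−10.9)·10.9^10/10! = 0.120418
  p_B = e^(−11.5)·11.5^10/10! = 0.112935
  p_C = e^(−13.1)·13.1^10/10! = 0.0838865
Posterior odds = (π_B·p_B) / (π_A·p_A) = (0.41·0.112935) / (0.44·0.120418) = 0.0463034 / 0.052984 ≈ 0.8739

0.8739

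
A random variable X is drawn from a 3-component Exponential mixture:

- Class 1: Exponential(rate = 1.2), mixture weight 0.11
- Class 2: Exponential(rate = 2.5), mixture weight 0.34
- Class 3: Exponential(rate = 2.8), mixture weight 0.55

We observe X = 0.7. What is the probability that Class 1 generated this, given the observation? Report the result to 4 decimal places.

Apply Bayes' rule: the posterior for each component is proportional to its prior times its likelihood at x.
Exponential densities:
  p_1 = 0.518053
  p_2 = 0.434435
  p_3 = 0.394404
Multiply by the mixture weights:
  π_1·p_1 = 0.11 × 0.518053 = 0.0569858
  π_2·p_2 = 0.34 × 0.434435 = 0.147708
  π_3·p_3 = 0.55 × 0.394404 = 0.216922
Evidence: 0.0569858 + 0.147708 + 0.216922 = 0.421616
P(Class 1 | 0.7) = 0.0569858 / 0.421616 ≈ 0.1352

0.1352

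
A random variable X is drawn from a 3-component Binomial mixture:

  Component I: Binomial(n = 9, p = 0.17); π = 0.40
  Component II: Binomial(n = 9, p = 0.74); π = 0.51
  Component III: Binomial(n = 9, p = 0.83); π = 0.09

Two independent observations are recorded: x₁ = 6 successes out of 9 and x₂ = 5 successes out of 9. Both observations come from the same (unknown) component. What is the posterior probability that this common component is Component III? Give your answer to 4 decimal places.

Posterior ∝ prior × likelihood, so P(k | x) ∝ π_k f_k(x); normalise over all components.
Since both observations come from the same component, the likelihood for component k is f_k(x₁)·f_k(x₂).
  L_I = [C(9,6)·0.17^6·0.83^3 = 84·2.41376e-05·0.571787 = 0.00115933] × [0.00849039] = 9.84316e-06
  L_II = [C(9,6)·0.74^6·0.26^3 = 84·0.164206·0.017576 = 0.242432] × [0.127768] = 0.0309751
  L_III = [C(9,6)·0.83^6·0.17^3 = 84·0.32694·0.004913 = 0.134926] × [0.0414531] = 0.00559308
Unnormalised posteriors:
  π_I·L_I = 0.40 × 9.84316e-06 = 3.93726e-06
  π_II·L_II = 0.51 × 0.0309751 = 0.0157973
  π_III·L_III = 0.09 × 0.00559308 = 0.000503378
Sum: 3.93726e-06 + 0.0157973 + 0.000503378 = 0.0163046
P(Component III | x₁,x₂) = 0.000503378 / 0.0163046 ≈ 0.0309

0.0309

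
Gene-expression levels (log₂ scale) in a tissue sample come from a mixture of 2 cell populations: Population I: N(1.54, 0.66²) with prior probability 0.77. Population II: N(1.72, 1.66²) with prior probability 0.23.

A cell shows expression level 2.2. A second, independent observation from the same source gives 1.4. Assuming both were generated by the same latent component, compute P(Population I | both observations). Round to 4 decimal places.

0.9303

P(component k | x) = P(Z=k)·f_k(x) / marginal(x), where marginal(x) = Σ_j P(Z=j)·f_j(x).
Since both observations come from the same component, the likelihood for component k is f_k(x₁)·f_k(x₂).
  f_I = [(1/(0.66·√(2π)))·exp(−(2.2−1.54)²/(2·0.66²)) = 0.604458·exp(-0.50000) = 0.366622] × [0.591011] = 0.216678
  f_II = [(1/(1.66·√(2π)))·exp(−(2.2−1.72)²/(2·1.66²)) = 0.240327·exp(-0.04181) = 0.230487] × [0.235903] = 0.0543724
Unnormalised posteriors:
  P(Z=I)·f_I = 0.77 × 0.216678 = 0.166842
  P(Z=II)·f_II = 0.23 × 0.0543724 = 0.0125057
Denominator: 0.166842 + 0.0125057 = 0.179348
P(Population I | x₁, x₂) = 0.166842 / 0.179348 ≈ 0.9303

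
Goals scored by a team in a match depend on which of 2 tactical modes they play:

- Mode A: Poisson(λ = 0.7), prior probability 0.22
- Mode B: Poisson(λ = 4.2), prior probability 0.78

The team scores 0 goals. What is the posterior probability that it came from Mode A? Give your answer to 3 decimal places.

P(component k | x) = π_k·f_k(x) / marginal(x), where marginal(x) = Σ_j π_j·f_j(x).
Component likelihoods at x = 0 goals:
  f_A = e^(−0.7)·0.7^0/0! = 0.496585
  f_B = e^(−4.2)·4.2^0/0! = 0.0149956
Multiply by the mixture weights:
  π_A·f_A = 0.22 × 0.496585 = 0.109249
  π_B·f_B = 0.78 × 0.0149956 = 0.0116965
Evidence: 0.109249 + 0.0116965 = 0.120945
So the posterior for Mode A is 0.109249 / 0.120945 ≈ 0.903.

0.903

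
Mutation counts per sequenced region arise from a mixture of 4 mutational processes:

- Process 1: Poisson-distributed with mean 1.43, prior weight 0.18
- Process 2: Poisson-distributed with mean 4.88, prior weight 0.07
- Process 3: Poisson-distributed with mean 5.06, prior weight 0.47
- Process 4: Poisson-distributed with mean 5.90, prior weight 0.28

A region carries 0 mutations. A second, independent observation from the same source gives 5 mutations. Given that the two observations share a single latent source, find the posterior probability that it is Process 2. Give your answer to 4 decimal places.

0.0742

P(component k | x) = π_k·f_k(x) / marginal(x), where marginal(x) = Σ_j π_j·f_j(x).
Since both observations come from the same component, the likelihood for component k is f_k(x₁)·f_k(x₂).
  p_1 = [0.239309] × [0.011925] = 0.00285376
  p_2 = [0.00759701] × [0.175211] = 0.00133108
  p_3 = [0.00634556] × [0.175405] = 0.00111304
  p_4 = [0.00273944] × [0.163208] = 0.000447099
Unnormalised posteriors:
  π_1·p_1 = 0.18 × 0.00285376 = 0.000513676
  π_2·p_2 = 0.07 × 0.00133108 = 9.31755e-05
  π_3·p_3 = 0.47 × 0.00111304 = 0.000523129
  π_4·p_4 = 0.28 × 0.000447099 = 0.000125188
Evidence: 0.000513676 + 9.31755e-05 + 0.000523129 + 0.000125188 = 0.00125517
P(Process 2 | data) ≈ 0.0742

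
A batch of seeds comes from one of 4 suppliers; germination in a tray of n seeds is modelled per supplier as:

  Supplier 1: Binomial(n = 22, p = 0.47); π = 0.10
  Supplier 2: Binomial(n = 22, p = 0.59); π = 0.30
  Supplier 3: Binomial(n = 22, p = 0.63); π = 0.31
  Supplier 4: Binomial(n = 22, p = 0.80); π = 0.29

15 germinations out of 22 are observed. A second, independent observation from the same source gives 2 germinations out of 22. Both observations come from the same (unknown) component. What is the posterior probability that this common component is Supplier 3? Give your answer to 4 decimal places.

0.0236

By Bayes' theorem, P(k | x) = w_k f_k(x) / Σ_j w_j f_j(x).
Since both observations come from the same component, the likelihood for component k is f_k(x₁)·f_k(x₂).
  f_1 = [0.0241677] × [0.000156072] = 3.7719e-06
  f_2 = [0.121368] × [1.44875e-06] = 1.75832e-07
  f_3 = [0.158255] × [2.11996e-07] = 3.35494e-08
  f_4 = [0.0768062] × [1.55021e-12] = 1.19066e-13
Weight by the priors:
  w_1·f_1 = 0.10 × 3.7719e-06 = 3.7719e-07
  w_2·f_2 = 0.30 × 1.75832e-07 = 5.27495e-08
  w_3·f_3 = 0.31 × 3.35494e-08 = 1.04003e-08
  w_4·f_4 = 0.29 × 1.19066e-13 = 3.45292e-14
Normaliser: 3.7719e-07 + 5.27495e-08 + 1.04003e-08 + 3.45292e-14 = 4.4034e-07
So the posterior for Supplier 3 is 1.04003e-08 / 4.4034e-07 ≈ 0.0236.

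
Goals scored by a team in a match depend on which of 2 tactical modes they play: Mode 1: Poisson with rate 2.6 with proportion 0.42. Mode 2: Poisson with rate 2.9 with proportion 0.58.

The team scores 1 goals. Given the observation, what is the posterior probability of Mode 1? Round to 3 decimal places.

0.467

P(component k | x) = w_k·f_k(x) / marginal(x), where marginal(x) = Σ_j w_j·f_j(x).
Evaluate each component's likelihood at the observed value:
  f_1 = 0.193111
  f_2 = 0.159567
Multiply by the mixture weights:
  w_1·f_1 = 0.42 × 0.193111 = 0.0811067
  w_2·f_2 = 0.58 × 0.159567 = 0.0925491
Evidence: 0.0811067 + 0.0925491 = 0.173656
Responsibility of Mode 1: 0.0811067 / 0.173656 ≈ 0.467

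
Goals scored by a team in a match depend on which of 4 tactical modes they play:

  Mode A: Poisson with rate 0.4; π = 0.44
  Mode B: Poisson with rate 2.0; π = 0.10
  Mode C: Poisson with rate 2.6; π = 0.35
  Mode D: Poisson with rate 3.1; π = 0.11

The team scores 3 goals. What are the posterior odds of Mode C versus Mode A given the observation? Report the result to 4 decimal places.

Since P(k|x) ∝ π_k f_k(x), the posterior odds are π_i f_i(x) / (π_j f_j(x)).
Evaluate each component's likelihood at the observed value:
  p_A = e^(−0.4)·0.4^3/3! = 0.00715008
  p_B = e^(−2.0)·2.0^3/3! = 0.180447
  p_C = e^(−2.6)·2.6^3/3! = 0.217572
  p_D = e^(−3.1)·3.1^3/3! = 0.223677
0.0761502 / 0.00314604 ≈ 24.2051

24.2051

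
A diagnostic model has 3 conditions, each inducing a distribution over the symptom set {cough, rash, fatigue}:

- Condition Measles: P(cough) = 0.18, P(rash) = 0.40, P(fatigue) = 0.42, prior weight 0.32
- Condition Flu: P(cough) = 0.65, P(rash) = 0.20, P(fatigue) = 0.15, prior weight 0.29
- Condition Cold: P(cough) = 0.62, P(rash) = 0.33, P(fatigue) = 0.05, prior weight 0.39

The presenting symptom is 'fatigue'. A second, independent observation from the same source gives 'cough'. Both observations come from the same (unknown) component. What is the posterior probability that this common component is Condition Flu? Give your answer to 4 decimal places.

By Bayes' theorem, P(k | x) = π_k f_k(x) / Σ_j π_j f_j(x).
Since both observations come from the same component, the likelihood for component k is f_k(x₁)·f_k(x₂).
  p_Measles = [P(fatigue | comp) = 0.42] × [0.18] = 0.0756
  p_Flu = [P(fatigue | comp) = 0.15] × [0.65] = 0.0975
  p_Cold = [P(fatigue | comp) = 0.05] × [0.62] = 0.031
Prior × likelihood for each component:
  π_Measles·p_Measles = 0.32 × 0.0756 = 0.024192
  π_Flu·p_Flu = 0.29 × 0.0975 = 0.028275
  π_Cold·p_Cold = 0.39 × 0.031 = 0.01209
Denominator: 0.024192 + 0.028275 + 0.01209 = 0.064557
Responsibility of Condition Flu: 0.028275 / 0.064557 ≈ 0.4380

0.4380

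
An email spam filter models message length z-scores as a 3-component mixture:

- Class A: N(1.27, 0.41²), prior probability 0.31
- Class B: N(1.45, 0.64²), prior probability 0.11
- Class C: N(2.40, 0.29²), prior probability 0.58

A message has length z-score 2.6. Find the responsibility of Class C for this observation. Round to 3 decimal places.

The responsibility of component k is w_k f_k(x) divided by Σ_j w_j f_j(x).
Normal densities:
  L_A = 0.00504785
  L_B = 0.124055
  L_C = 1.08451
Prior × likelihood for each component:
  w_A·L_A = 0.31 × 0.00504785 = 0.00156483
  w_B·L_B = 0.11 × 0.124055 = 0.013646
  w_C·L_C = 0.58 × 1.08451 = 0.629013
Evidence: 0.00156483 + 0.013646 + 0.629013 = 0.644224
P(Class C | x) ≈ 0.976

0.976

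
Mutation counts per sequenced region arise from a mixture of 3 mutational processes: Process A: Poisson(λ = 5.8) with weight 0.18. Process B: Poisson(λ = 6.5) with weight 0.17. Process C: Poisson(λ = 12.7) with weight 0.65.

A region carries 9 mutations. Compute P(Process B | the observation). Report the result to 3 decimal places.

Posterior ∝ prior × likelihood, so P(k | x) ∝ P(Z=k) f_k(x); normalise over all components.
Poisson probabilities:
  f_A = 0.0619699
  f_B = 0.085811
  f_C = 0.0722654
Weight by the priors:
  P(Z=A)·f_A = 0.18 × 0.0619699 = 0.0111546
  P(Z=B)·f_B = 0.17 × 0.085811 = 0.0145879
  P(Z=C)·f_C = 0.65 × 0.0722654 = 0.0469725
Marginal: 0.0111546 + 0.0145879 + 0.0469725 = 0.072715
So the posterior for Process B is 0.0145879 / 0.072715 ≈ 0.201.

0.201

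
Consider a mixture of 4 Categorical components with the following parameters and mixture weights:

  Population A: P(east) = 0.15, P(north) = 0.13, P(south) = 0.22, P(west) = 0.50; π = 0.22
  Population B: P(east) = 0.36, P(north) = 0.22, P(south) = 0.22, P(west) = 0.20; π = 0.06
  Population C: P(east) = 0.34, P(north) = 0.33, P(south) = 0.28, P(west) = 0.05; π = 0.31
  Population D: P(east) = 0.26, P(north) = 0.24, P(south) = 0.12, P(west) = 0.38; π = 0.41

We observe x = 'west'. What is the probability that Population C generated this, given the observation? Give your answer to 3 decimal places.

P(component k | x) = w_k·f_k(x) / marginal(x), where marginal(x) = Σ_j w_j·f_j(x).
Component likelihoods at x = 'west':
  L_A = P(west | comp) = 0.50
  L_B = P(west | comp) = 0.20
  L_C = P(west | comp) = 0.05
  L_D = P(west | comp) = 0.38
Prior × likelihood for each component:
  w_A·L_A = 0.22 × 0.5 = 0.11
  w_B·L_B = 0.06 × 0.2 = 0.012
  w_C·L_C = 0.31 × 0.05 = 0.0155
  w_D·L_D = 0.41 × 0.38 = 0.1558
Evidence: 0.11 + 0.012 + 0.0155 + 0.1558 = 0.2933
P(Population C | the observation) = 0.0155 / 0.2933 ≈ 0.053

0.053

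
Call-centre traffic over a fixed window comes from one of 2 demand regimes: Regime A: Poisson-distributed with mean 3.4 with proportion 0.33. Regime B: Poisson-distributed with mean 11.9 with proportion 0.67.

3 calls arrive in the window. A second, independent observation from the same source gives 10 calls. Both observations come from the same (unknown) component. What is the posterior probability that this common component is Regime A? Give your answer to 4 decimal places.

Apply Bayes' rule: the posterior for each component is proportional to its prior times its likelihood at x.
Since both observations come from the same component, the likelihood for component k is f_k(x₁)·f_k(x₂).
  L_A = [0.218617] × [0.00189856] = 0.000415058
  L_B = [0.00190715] × [0.106562] = 0.00020323
Unnormalised posteriors:
  w_A·L_A = 0.33 × 0.000415058 = 0.000136969
  w_B·L_B = 0.67 × 0.00020323 = 0.000136164
Marginal: 0.000136969 + 0.000136164 = 0.000273133
P(Regime A | x₁, x₂) ≈ 0.5015

0.5015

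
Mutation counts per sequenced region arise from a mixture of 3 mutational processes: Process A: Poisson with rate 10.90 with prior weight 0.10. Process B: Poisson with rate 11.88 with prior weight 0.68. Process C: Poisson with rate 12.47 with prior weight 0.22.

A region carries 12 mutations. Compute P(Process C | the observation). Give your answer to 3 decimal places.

0.220

The responsibility of component k is π_k f_k(x) divided by Σ_j π_j f_j(x).
Component likelihoods at x = 12 mutations:
  f_A = e^(−10.90)·10.90^12/12! = 0.108385
  f_B = e^(−11.88)·11.88^12/12! = 0.114299
  f_C = e^(−12.47)·12.47^12/12! = 0.113347
Unnormalised posteriors:
  π_A·f_A = 0.10 × 0.108385 = 0.0108385
  π_B·f_B = 0.68 × 0.114299 = 0.0777232
  π_C·f_C = 0.22 × 0.113347 = 0.0249362
Normaliser: 0.0108385 + 0.0777232 + 0.0249362 = 0.113498
P(Process C | the observation) = 0.0249362 / 0.113498 ≈ 0.220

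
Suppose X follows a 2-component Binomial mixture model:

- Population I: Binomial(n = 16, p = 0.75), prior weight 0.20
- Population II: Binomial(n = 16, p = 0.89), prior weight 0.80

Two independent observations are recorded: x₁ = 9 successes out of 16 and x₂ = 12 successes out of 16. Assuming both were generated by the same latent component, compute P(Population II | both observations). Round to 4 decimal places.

P(component k | x) = w_k·f_k(x) / marginal(x), where marginal(x) = Σ_j w_j·f_j(x).
Since both observations come from the same component, the likelihood for component k is f_k(x₁)·f_k(x₂).
  L_I = [C(16,9)·0.75^9·0.25^7 = 11440·0.0750847·6.10352e-05 = 0.0524273] × [0.225199] = 0.0118066
  L_II = [C(16,9)·0.89^9·0.11^7 = 11440·0.350356·1.94872e-07 = 0.000781061] × [0.0658146] = 5.14052e-05
Multiply by the mixture weights:
  w_I·L_I = 0.20 × 0.0118066 = 0.00236132
  w_II·L_II = 0.80 × 5.14052e-05 = 4.11242e-05
Sum: 0.00236132 + 4.11242e-05 = 0.00240244
P(Population II | x) ≈ 0.0171

0.0171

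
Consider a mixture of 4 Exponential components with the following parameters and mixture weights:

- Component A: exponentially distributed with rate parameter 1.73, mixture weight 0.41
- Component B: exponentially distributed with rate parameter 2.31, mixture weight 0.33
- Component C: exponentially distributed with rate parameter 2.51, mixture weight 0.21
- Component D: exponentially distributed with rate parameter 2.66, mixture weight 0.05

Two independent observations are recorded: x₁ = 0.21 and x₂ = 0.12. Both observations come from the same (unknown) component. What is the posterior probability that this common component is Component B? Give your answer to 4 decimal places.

Posterior ∝ prior × likelihood, so P(k | x) ∝ P(Z=k) f_k(x); normalise over all components.
Since both observations come from the same component, the likelihood for component k is f_k(x₁)·f_k(x₂).
  f_A = [1.203] × [1.40568] = 1.69104
  f_B = [1.42212] × [1.75076] = 2.48978
  f_C = [1.48169] × [1.85722] = 2.75183
  f_D = [1.52154] × [1.9331] = 2.9413
Weight by the priors:
  P(Z=A)·f_A = 0.41 × 1.69104 = 0.693326
  P(Z=B)·f_B = 0.33 × 2.48978 = 0.821628
  P(Z=C)·f_C = 0.21 × 2.75183 = 0.577884
  P(Z=D)·f_D = 0.05 × 2.9413 = 0.147065
Normaliser: 0.693326 + 0.821628 + 0.577884 + 0.147065 = 2.2399
P(Component B | x₁,x₂) = 0.821628 / 2.2399 ≈ 0.3668

0.3668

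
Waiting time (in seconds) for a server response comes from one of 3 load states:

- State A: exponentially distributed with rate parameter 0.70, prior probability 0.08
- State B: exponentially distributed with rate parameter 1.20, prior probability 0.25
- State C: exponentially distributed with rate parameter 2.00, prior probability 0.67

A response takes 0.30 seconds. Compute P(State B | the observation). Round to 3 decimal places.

0.211

P(component k | x) = w_k·f_k(x) / marginal(x), where marginal(x) = Σ_j w_j·f_j(x).
Evaluate each component's likelihood at the observed value:
  L_A = 0.70·e^(−0.70·0.30) = 0.70·e^(−0.2100) = 0.567409
  L_B = 1.20·e^(−1.20·0.30) = 1.20·e^(−0.3600) = 0.837212
  L_C = 2.00·e^(−2.00·0.30) = 2.00·e^(−0.6000) = 1.09762
Unnormalised posteriors:
  w_A·L_A = 0.08 × 0.567409 = 0.0453927
  w_B·L_B = 0.25 × 0.837212 = 0.209303
  w_C·L_C = 0.67 × 1.09762 = 0.735408
Evidence: 0.0453927 + 0.209303 + 0.735408 = 0.990103
P(State B | 0.30 seconds) ≈ 0.211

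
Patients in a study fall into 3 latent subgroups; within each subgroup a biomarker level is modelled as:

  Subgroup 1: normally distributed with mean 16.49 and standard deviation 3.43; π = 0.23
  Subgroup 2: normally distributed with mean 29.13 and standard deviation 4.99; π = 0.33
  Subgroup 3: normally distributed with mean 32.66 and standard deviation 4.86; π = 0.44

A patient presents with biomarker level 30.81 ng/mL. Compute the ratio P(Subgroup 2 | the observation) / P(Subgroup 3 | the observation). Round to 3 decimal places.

0.742

Since P(k|x) ∝ π_k f_k(x), the posterior odds are π_i f_i(x) / (π_j f_j(x)).
Normal densities:
  f_1 = (1/(3.43·√(2π)))·exp(−(30.81−16.49)²/(2·3.43²)) = 0.116310·exp(-8.71501) = 1.90869e-05
  f_2 = (1/(4.99·√(2π)))·exp(−(30.81−29.13)²/(2·4.99²)) = 0.079948·exp(-0.05667) = 0.0755433
  f_3 = (1/(4.86·√(2π)))·exp(−(30.81−32.66)²/(2·4.86²)) = 0.082087·exp(-0.07245) = 0.07635
Odds = (0.33/0.44) × (0.0755433/0.07635) = 0.75 × 0.989435 ≈ 0.742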